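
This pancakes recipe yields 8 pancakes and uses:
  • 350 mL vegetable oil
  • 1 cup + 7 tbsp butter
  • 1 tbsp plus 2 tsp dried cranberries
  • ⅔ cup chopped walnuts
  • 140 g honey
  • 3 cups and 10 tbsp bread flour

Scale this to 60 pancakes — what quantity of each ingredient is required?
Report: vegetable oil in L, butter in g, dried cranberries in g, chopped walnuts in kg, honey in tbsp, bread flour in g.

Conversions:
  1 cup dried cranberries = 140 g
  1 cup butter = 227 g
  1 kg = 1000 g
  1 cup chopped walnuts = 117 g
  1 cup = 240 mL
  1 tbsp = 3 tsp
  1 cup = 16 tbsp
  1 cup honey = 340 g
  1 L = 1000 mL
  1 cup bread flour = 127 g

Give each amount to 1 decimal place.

Scaling factor: 60/8 = 15/2 = 7.5.
vegetable oil: 350 mL × 15/2 ÷ 1000 mL/L ≈ 2.6 L
butter: (1 cup + 7 tbsp = 1.4375 cup) × 15/2 × 227 g/cup ≈ 2447.3 g
dried cranberries: (1 tbsp + 2 tsp = 5/3 tbsp) × 15/2 ÷ 16 tbsp/cup × 140 g/cup ≈ 109.4 g
chopped walnuts: 2/3 cup × 15/2 × 117 g/cup ÷ 1000 g/kg ≈ 0.6 kg
honey: 140 g × 15/2 ÷ 340 g/cup × 16 tbsp/cup ≈ 49.4 tbsp
bread flour: (3 cup + 10 tbsp = 3.625 cup) × 15/2 × 127 g/cup ≈ 3452.8 g

vegetable oil: 2.6 L; butter: 2447.3 g; dried cranberries: 109.4 g; chopped walnuts: 0.6 kg; honey: 49.4 tbsp; bread flour: 3452.8 g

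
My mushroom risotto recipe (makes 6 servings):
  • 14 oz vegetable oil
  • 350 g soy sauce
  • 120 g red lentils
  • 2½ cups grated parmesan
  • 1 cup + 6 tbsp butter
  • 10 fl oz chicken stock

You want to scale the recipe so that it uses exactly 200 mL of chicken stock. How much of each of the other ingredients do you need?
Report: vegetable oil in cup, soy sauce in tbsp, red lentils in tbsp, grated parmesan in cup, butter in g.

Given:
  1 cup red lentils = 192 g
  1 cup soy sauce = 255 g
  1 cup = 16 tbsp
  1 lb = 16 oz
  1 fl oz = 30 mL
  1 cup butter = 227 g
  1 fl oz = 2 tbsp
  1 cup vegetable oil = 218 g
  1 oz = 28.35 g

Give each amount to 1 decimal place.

vegetable oil: 1.2 cup; soy sauce: 14.6 tbsp; red lentils: 6.7 tbsp; grated parmesan: 1.7 cup; butter: 208.1 g

The original recipe has 300 mL of chicken stock, so the scaling factor is 200 ÷ 300 = 2/3.
vegetable oil: 14 oz × 2/3 × 28.35 g/oz ÷ 218 g/cup ≈ 1.2 cup
soy sauce: 350 g × 2/3 ÷ 255 g/cup × 16 tbsp/cup ≈ 14.6 tbsp
red lentils: 120 g × 2/3 ÷ 192 g/cup × 16 tbsp/cup ≈ 6.7 tbsp
grated parmesan: 2.5 cup × 2/3 ≈ 1.7 cup
butter: (1 cup + 6 tbsp = 1.375 cup) × 2/3 × 227 g/cup ≈ 208.1 g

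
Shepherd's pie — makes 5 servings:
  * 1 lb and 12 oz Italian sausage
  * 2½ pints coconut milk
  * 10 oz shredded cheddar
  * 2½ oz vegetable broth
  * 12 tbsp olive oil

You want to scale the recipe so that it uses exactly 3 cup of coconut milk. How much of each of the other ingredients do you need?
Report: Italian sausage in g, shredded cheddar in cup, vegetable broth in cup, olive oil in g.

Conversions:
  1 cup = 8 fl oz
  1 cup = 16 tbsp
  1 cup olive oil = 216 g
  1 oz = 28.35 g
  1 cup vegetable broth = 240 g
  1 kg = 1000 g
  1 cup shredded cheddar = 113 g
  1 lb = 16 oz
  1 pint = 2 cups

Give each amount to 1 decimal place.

Italian sausage: 476.3 g; shredded cheddar: 1.5 cup; vegetable broth: 0.2 cup; olive oil: 97.2 g

The original recipe has 5 cup of coconut milk, so the scaling factor is 3 ÷ 5 = 3/5 = 0.6.
Italian sausage: (1 lb + 12 oz = 1.75 lb) × 3/5 × 16 oz/lb × 28.35 g/oz ≈ 476.3 g
shredded cheddar: 10 oz × 3/5 × 28.35 g/oz ÷ 113 g/cup ≈ 1.5 cup
vegetable broth: 2.5 oz × 3/5 × 28.35 g/oz ÷ 240 g/cup ≈ 0.2 cup
olive oil: 12 tbsp × 3/5 ÷ 16 tbsp/cup × 216 g/cup = 97.2 g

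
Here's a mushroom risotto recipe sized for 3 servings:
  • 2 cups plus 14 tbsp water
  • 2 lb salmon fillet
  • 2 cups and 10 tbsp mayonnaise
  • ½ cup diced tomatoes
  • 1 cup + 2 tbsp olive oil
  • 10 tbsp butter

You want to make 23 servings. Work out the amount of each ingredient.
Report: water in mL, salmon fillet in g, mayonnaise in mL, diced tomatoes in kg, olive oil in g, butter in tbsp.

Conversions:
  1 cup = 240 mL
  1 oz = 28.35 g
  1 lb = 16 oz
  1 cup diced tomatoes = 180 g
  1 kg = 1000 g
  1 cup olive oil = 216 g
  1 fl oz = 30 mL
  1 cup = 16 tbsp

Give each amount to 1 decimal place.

water: 5290.0 mL; salmon fillet: 6955.2 g; mayonnaise: 4830.0 mL; diced tomatoes: 0.7 kg; olive oil: 1863.0 g; butter: 76.7 tbsp

Scaling factor: 23/3.
water: (2 cup + 14 tbsp = 2.875 cup) × 23/3 × 240 mL/cup = 5290.0 mL
salmon fillet: 2 lb × 23/3 × 16 oz/lb × 28.35 g/oz = 6955.2 g
mayonnaise: (2 cup + 10 tbsp = 2.625 cup) × 23/3 × 240 mL/cup = 4830.0 mL
diced tomatoes: 0.5 cup × 23/3 × 180 g/cup ÷ 1000 g/kg ≈ 0.7 kg
olive oil: (1 cup + 2 tbsp = 1.125 cup) × 23/3 × 216 g/cup = 1863.0 g
butter: 10 tbsp × 23/3 ≈ 76.7 tbsp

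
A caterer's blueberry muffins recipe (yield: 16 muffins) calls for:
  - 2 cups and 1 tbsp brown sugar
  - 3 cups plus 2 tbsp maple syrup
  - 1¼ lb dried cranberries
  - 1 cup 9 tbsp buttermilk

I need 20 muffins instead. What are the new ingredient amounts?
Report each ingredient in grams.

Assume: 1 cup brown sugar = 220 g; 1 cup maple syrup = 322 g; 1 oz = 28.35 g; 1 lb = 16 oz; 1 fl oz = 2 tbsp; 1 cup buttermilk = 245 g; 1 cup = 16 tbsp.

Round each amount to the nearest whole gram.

Scaling factor: 20/16 = 5/4 = 1.25.
brown sugar: (2 cup + 1 tbsp = 2.0625 cup) × 5/4 × 220 g/cup ≈ 567 g
maple syrup: (3 cup + 2 tbsp = 3.125 cup) × 5/4 × 322 g/cup ≈ 1258 g
dried cranberries: 1.25 lb × 5/4 × 16 oz/lb × 28.35 g/oz ≈ 709 g
buttermilk: (1 cup + 9 tbsp = 1.5625 cup) × 5/4 × 245 g/cup ≈ 479 g

brown sugar: 567 g; maple syrup: 1258 g; dried cranberries: 709 g; buttermilk: 479 g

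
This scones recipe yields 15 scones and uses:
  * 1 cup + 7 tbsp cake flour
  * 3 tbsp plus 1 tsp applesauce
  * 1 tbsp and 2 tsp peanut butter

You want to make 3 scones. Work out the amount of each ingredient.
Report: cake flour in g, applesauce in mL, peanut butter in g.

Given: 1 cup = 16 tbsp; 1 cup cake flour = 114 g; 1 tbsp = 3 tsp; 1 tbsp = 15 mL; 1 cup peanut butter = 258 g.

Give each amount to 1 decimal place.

Scaling factor: 3/15 = 1/5 = 0.2.
cake flour: (1 cup + 7 tbsp = 1.4375 cup) × 1/5 × 114 g/cup ≈ 32.8 g
applesauce: (3 tbsp + 1 tsp = 10/3 tbsp) × 1/5 × 15 mL/tbsp = 10.0 mL
peanut butter: (1 tbsp + 2 tsp = 5/3 tbsp) × 1/5 ÷ 16 tbsp/cup × 258 g/cup ≈ 5.4 g

cake flour: 32.8 g; applesauce: 10.0 mL; peanut butter: 5.4 g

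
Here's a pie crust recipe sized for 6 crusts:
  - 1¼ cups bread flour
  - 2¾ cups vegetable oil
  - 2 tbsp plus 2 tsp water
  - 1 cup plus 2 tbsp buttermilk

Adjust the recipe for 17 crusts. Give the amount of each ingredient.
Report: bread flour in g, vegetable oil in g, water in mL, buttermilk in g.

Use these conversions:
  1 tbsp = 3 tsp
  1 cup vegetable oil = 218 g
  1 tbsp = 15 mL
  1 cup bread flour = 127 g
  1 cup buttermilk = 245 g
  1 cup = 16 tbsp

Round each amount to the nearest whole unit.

Scaling factor: 17/6.
bread flour: 1.25 cup × 17/6 × 127 g/cup ≈ 450 g
vegetable oil: 2.75 cup × 17/6 × 218 g/cup ≈ 1699 g
water: (2 tbsp + 2 tsp = 8/3 tbsp) × 17/6 × 15 mL/tbsp ≈ 113 mL
buttermilk: (1 cup + 2 tbsp = 1.125 cup) × 17/6 × 245 g/cup ≈ 781 g

bread flour: 450 g; vegetable oil: 1699 g; water: 113 mL; buttermilk: 781 g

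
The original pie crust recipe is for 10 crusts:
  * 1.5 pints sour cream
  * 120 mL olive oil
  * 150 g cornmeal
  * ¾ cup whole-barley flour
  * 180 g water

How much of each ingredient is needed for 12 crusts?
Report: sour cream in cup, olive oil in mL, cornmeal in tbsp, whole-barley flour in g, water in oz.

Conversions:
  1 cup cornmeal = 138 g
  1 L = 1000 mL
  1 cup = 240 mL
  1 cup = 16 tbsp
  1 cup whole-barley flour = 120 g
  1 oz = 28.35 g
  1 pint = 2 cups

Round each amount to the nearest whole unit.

sour cream: 4 cup; olive oil: 144 mL; cornmeal: 21 tbsp; whole-barley flour: 108 g; water: 8 oz

Scaling factor: 12/10 = 6/5 = 1.2.
sour cream: 1.5 pint × 6/5 × 2 cup/pint ≈ 4 cup
olive oil: 120 mL × 6/5 = 144 mL
cornmeal: 150 g × 6/5 ÷ 138 g/cup × 16 tbsp/cup ≈ 21 tbsp
whole-barley flour: 0.75 cup × 6/5 × 120 g/cup = 108 g
water: 180 g × 6/5 ÷ 28.35 g/oz ≈ 8 oz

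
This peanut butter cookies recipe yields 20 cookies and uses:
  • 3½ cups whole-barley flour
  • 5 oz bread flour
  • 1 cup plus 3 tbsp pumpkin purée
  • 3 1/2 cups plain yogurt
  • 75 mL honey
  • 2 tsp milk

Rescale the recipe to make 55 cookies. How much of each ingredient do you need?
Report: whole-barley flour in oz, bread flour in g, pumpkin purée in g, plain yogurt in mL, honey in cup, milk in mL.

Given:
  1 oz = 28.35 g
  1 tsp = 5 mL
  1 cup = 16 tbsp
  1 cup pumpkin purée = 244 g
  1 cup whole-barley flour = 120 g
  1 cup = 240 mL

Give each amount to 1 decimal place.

Scaling factor: 55/20 = 11/4 = 2.75.
whole-barley flour: 3.5 cup × 11/4 × 120 g/cup ÷ 28.35 g/oz ≈ 40.7 oz
bread flour: 5 oz × 11/4 × 28.35 g/oz ≈ 389.8 g
pumpkin purée: (1 cup + 3 tbsp = 1.1875 cup) × 11/4 × 244 g/cup ≈ 796.8 g
plain yogurt: 3.5 cup × 11/4 × 240 mL/cup = 2310.0 mL
honey: 75 mL × 11/4 ÷ 240 mL/cup ≈ 0.9 cup
milk: 2 tsp × 11/4 × 5 mL/tsp = 27.5 mL

whole-barley flour: 40.7 oz; bread flour: 389.8 g; pumpkin purée: 796.8 g; plain yogurt: 2310.0 mL; honey: 0.9 cup; milk: 27.5 mL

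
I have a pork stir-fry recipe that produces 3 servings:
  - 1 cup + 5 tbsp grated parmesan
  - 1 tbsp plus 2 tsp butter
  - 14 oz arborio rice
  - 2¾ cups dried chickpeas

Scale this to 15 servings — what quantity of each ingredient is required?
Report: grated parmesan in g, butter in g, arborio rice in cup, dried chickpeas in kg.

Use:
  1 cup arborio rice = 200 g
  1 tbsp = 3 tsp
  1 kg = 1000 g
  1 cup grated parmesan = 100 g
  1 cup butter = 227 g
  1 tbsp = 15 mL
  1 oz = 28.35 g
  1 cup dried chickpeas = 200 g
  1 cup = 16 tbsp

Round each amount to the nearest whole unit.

Scaling factor: 15/3 = 5.
grated parmesan: (1 cup + 5 tbsp = 1.3125 cup) × 5 × 100 g/cup ≈ 656 g
butter: (1 tbsp + 2 tsp = 5/3 tbsp) × 5 ÷ 16 tbsp/cup × 227 g/cup ≈ 118 g
arborio rice: 14 oz × 5 × 28.35 g/oz ÷ 200 g/cup ≈ 10 cup
dried chickpeas: 2.75 cup × 5 × 200 g/cup ÷ 1000 g/kg ≈ 3 kg

grated parmesan: 656 g; butter: 118 g; arborio rice: 10 cup; dried chickpeas: 3 kg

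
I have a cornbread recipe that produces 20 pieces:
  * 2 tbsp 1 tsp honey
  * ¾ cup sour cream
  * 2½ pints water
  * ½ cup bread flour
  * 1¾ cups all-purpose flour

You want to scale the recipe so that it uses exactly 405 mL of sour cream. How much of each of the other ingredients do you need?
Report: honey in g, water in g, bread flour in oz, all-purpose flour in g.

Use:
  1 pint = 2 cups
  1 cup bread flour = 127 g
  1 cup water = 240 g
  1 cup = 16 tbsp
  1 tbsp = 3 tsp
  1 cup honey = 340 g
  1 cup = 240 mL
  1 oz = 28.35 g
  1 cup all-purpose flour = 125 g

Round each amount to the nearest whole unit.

The original recipe has 180 mL of sour cream, so the scaling factor is 405 ÷ 180 = 9/4 = 2.25.
honey: (2 tbsp + 1 tsp = 7/3 tbsp) × 9/4 ÷ 16 tbsp/cup × 340 g/cup ≈ 112 g
water: 2.5 pint × 9/4 × 2 cup/pint × 240 g/cup = 2700 g
bread flour: 0.5 cup × 9/4 × 127 g/cup ÷ 28.35 g/oz ≈ 5 oz
all-purpose flour: 1.75 cup × 9/4 × 125 g/cup ≈ 492 g

honey: 112 g; water: 2700 g; bread flour: 5 oz; all-purpose flour: 492 g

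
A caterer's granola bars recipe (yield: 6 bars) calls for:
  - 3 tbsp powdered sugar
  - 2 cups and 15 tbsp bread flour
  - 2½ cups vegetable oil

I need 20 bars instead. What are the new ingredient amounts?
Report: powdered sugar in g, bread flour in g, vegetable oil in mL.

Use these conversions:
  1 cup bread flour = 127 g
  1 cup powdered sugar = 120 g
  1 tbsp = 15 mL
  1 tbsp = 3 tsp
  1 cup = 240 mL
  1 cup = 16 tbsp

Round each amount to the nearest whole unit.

Scaling factor: 20/6 = 10/3.
powdered sugar: 3 tbsp × 10/3 ÷ 16 tbsp/cup × 120 g/cup = 75 g
bread flour: (2 cup + 15 tbsp = 2.9375 cup) × 10/3 × 127 g/cup ≈ 1244 g
vegetable oil: 2.5 cup × 10/3 × 240 mL/cup = 2000 mL

powdered sugar: 75 g; bread flour: 1244 g; vegetable oil: 2000 mL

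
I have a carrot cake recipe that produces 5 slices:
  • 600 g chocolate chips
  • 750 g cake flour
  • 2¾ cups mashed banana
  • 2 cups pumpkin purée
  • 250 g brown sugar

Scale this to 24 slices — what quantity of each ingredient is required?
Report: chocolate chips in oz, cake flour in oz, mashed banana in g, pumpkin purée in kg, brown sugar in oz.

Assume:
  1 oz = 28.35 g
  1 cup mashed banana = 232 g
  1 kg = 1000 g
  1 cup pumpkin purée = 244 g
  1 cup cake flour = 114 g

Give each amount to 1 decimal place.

chocolate chips: 101.6 oz; cake flour: 127.0 oz; mashed banana: 3062.4 g; pumpkin purée: 2.3 kg; brown sugar: 42.3 oz

Scaling factor: 24/5 = 4.8.
chocolate chips: 600 g × 24/5 ÷ 28.35 g/oz ≈ 101.6 oz
cake flour: 750 g × 24/5 ÷ 28.35 g/oz ≈ 127.0 oz
mashed banana: 2.75 cup × 24/5 × 232 g/cup = 3062.4 g
pumpkin purée: 2 cup × 24/5 × 244 g/cup ÷ 1000 g/kg ≈ 2.3 kg
brown sugar: 250 g × 24/5 ÷ 28.35 g/oz ≈ 42.3 oz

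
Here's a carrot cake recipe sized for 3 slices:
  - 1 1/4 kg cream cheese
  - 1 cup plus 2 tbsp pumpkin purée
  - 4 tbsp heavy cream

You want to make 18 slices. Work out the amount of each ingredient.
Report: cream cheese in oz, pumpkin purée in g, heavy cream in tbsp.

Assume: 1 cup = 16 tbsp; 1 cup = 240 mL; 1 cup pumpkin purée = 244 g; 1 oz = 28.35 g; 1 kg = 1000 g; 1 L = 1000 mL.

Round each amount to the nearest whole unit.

Scaling factor: 18/3 = 6.
cream cheese: 1.25 kg × 6 × 1000 g/kg ÷ 28.35 g/oz ≈ 265 oz
pumpkin purée: (1 cup + 2 tbsp = 1.125 cup) × 6 × 244 g/cup = 1647 g
heavy cream: 4 tbsp × 6 = 24 tbsp

cream cheese: 265 oz; pumpkin purée: 1647 g; heavy cream: 24 tbsp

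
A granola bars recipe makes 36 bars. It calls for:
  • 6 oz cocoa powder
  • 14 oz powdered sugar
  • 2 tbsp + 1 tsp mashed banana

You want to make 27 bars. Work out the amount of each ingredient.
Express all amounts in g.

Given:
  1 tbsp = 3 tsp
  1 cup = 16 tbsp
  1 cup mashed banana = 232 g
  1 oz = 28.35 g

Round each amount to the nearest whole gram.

Scaling factor: 27/36 = 3/4 = 0.75.
cocoa powder: 6 oz × 3/4 × 28.35 g/oz ≈ 128 g
powdered sugar: 14 oz × 3/4 × 28.35 g/oz ≈ 298 g
mashed banana: (2 tbsp + 1 tsp = 7/3 tbsp) × 3/4 ÷ 16 tbsp/cup × 232 g/cup ≈ 25 g

cocoa powder: 128 g; powdered sugar: 298 g; mashed banana: 25 g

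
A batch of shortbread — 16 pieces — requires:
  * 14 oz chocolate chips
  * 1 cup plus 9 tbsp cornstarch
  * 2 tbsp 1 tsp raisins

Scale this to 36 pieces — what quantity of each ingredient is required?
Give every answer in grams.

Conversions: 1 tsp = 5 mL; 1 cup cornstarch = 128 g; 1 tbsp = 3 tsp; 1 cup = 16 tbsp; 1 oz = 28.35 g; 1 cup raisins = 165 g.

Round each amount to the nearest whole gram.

Scaling factor: 36/16 = 9/4 = 2.25.
chocolate chips: 14 oz × 9/4 × 28.35 g/oz ≈ 893 g
cornstarch: (1 cup + 9 tbsp = 1.5625 cup) × 9/4 × 128 g/cup = 450 g
raisins: (2 tbsp + 1 tsp = 7/3 tbsp) × 9/4 ÷ 16 tbsp/cup × 165 g/cup ≈ 54 g

chocolate chips: 893 g; cornstarch: 450 g; raisins: 54 g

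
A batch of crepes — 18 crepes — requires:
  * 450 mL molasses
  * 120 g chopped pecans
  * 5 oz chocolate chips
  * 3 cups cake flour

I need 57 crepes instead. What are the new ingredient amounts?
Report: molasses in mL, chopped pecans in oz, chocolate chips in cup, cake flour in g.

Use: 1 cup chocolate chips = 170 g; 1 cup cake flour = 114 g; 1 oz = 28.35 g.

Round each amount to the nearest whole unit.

molasses: 1425 mL; chopped pecans: 13 oz; chocolate chips: 3 cup; cake flour: 1083 g

Scaling factor: 57/18 = 19/6.
molasses: 450 mL × 19/6 = 1425 mL
chopped pecans: 120 g × 19/6 ÷ 28.35 g/oz ≈ 13 oz
chocolate chips: 5 oz × 19/6 × 28.35 g/oz ÷ 170 g/cup ≈ 3 cup
cake flour: 3 cup × 19/6 × 114 g/cup = 1083 g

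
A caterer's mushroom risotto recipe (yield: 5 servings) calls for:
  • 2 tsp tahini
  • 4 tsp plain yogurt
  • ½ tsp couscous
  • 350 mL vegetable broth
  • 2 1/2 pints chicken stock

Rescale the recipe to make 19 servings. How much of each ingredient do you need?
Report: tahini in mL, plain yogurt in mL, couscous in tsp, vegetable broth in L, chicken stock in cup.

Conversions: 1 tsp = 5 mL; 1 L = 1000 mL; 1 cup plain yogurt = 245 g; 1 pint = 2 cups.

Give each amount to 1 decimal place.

tahini: 38.0 mL; plain yogurt: 76.0 mL; couscous: 1.9 tsp; vegetable broth: 1.3 L; chicken stock: 19.0 cup

Scaling factor: 19/5 = 3.8.
tahini: 2 tsp × 19/5 × 5 mL/tsp = 38.0 mL
plain yogurt: 4 tsp × 19/5 × 5 mL/tsp = 76.0 mL
couscous: 0.5 tsp × 19/5 = 1.9 tsp
vegetable broth: 350 mL × 19/5 ÷ 1000 mL/L ≈ 1.3 L
chicken stock: 2.5 pint × 19/5 × 2 cup/pint = 19.0 cup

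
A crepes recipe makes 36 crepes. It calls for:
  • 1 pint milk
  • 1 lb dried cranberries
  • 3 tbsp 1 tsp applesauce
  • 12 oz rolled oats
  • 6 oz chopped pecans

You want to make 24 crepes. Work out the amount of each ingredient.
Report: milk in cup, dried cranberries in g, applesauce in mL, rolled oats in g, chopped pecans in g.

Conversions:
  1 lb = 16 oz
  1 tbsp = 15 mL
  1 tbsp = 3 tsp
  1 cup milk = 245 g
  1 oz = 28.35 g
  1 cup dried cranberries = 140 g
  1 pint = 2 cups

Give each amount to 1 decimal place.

Scaling factor: 24/36 = 2/3.
milk: 1 pint × 2/3 × 2 cup/pint ≈ 1.3 cup
dried cranberries: 1 lb × 2/3 × 16 oz/lb × 28.35 g/oz = 302.4 g
applesauce: (3 tbsp + 1 tsp = 10/3 tbsp) × 2/3 × 15 mL/tbsp ≈ 33.3 mL
rolled oats: 12 oz × 2/3 × 28.35 g/oz = 226.8 g
chopped pecans: 6 oz × 2/3 × 28.35 g/oz = 113.4 g

milk: 1.3 cup; dried cranberries: 302.4 g; applesauce: 33.3 mL; rolled oats: 226.8 g; chopped pecans: 113.4 g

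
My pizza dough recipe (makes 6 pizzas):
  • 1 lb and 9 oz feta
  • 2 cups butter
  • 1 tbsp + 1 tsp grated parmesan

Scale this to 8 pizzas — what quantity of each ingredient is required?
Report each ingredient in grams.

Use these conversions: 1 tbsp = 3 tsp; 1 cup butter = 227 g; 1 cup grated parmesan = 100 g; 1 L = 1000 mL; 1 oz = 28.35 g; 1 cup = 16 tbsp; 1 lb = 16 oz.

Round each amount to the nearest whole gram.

Scaling factor: 8/6 = 4/3.
feta: (1 lb + 9 oz = 1.5625 lb) × 4/3 × 16 oz/lb × 28.35 g/oz = 945 g
butter: 2 cup × 4/3 × 227 g/cup ≈ 605 g
grated parmesan: (1 tbsp + 1 tsp = 4/3 tbsp) × 4/3 ÷ 16 tbsp/cup × 100 g/cup ≈ 11 g

feta: 945 g; butter: 605 g; grated parmesan: 11 g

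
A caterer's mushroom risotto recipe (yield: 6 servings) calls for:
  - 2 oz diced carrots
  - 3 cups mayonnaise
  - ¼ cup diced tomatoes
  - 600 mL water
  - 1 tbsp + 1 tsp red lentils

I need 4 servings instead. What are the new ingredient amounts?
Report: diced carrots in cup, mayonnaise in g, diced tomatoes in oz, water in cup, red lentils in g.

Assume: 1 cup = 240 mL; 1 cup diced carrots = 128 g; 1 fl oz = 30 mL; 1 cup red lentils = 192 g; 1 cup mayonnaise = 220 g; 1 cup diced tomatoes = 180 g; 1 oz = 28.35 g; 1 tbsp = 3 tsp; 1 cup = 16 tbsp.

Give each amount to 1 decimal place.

diced carrots: 0.3 cup; mayonnaise: 440.0 g; diced tomatoes: 1.1 oz; water: 1.7 cup; red lentils: 10.7 g

Scaling factor: 4/6 = 2/3.
diced carrots: 2 oz × 2/3 × 28.35 g/oz ÷ 128 g/cup ≈ 0.3 cup
mayonnaise: 3 cup × 2/3 × 220 g/cup = 440.0 g
diced tomatoes: 0.25 cup × 2/3 × 180 g/cup ÷ 28.35 g/oz ≈ 1.1 oz
water: 600 mL × 2/3 ÷ 240 mL/cup ≈ 1.7 cup
red lentils: (1 tbsp + 1 tsp = 4/3 tbsp) × 2/3 ÷ 16 tbsp/cup × 192 g/cup ≈ 10.7 g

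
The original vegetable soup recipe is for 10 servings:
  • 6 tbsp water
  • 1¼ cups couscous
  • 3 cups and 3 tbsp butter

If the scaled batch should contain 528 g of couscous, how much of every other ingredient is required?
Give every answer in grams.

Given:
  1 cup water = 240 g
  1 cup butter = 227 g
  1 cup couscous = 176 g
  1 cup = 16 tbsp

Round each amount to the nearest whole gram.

water: 216 g; butter: 1737 g

The original recipe has 220 g of couscous, so the scaling factor is 528 ÷ 220 = 12/5 = 2.4.
water: 6 tbsp × 12/5 ÷ 16 tbsp/cup × 240 g/cup = 216 g
butter: (3 cup + 3 tbsp = 3.1875 cup) × 12/5 × 227 g/cup ≈ 1737 g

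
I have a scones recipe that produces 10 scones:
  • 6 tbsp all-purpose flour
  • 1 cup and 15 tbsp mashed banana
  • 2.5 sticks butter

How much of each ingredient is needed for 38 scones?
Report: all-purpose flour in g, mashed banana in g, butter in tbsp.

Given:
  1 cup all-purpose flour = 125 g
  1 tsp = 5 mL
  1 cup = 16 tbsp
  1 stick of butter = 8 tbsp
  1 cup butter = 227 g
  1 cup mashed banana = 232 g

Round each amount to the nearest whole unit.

Scaling factor: 38/10 = 19/5 = 3.8.
all-purpose flour: 6 tbsp × 19/5 ÷ 16 tbsp/cup × 125 g/cup ≈ 178 g
mashed banana: (1 cup + 15 tbsp = 1.9375 cup) × 19/5 × 232 g/cup ≈ 1708 g
butter: 2.5 stick × 19/5 × 8 tbsp/stick = 76 tbsp

all-purpose flour: 178 g; mashed banana: 1708 g; butter: 76 tbsp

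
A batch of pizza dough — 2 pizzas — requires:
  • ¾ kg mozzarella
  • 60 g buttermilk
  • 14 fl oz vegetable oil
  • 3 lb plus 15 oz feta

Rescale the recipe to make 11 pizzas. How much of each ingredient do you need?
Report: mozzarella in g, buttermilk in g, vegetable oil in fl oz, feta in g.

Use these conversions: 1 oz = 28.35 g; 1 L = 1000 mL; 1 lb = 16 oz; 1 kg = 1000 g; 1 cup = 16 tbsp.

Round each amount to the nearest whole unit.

Scaling factor: 11/2 = 5.5.
mozzarella: 0.75 kg × 11/2 × 1000 g/kg = 4125 g
buttermilk: 60 g × 11/2 = 330 g
vegetable oil: 14 fl oz × 11/2 = 77 fl oz
feta: (3 lb + 15 oz = 3.9375 lb) × 11/2 × 16 oz/lb × 28.35 g/oz ≈ 9823 g

mozzarella: 4125 g; buttermilk: 330 g; vegetable oil: 77 fl oz; feta: 9823 g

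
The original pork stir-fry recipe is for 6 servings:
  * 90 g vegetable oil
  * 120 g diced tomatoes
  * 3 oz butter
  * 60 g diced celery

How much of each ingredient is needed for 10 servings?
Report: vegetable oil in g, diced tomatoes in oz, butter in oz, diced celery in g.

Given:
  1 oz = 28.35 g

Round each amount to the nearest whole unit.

Scaling factor: 10/6 = 5/3.
vegetable oil: 90 g × 5/3 = 150 g
diced tomatoes: 120 g × 5/3 ÷ 28.35 g/oz ≈ 7 oz
butter: 3 oz × 5/3 = 5 oz
diced celery: 60 g × 5/3 = 100 g

vegetable oil: 150 g; diced tomatoes: 7 oz; butter: 5 oz; diced celery: 100 g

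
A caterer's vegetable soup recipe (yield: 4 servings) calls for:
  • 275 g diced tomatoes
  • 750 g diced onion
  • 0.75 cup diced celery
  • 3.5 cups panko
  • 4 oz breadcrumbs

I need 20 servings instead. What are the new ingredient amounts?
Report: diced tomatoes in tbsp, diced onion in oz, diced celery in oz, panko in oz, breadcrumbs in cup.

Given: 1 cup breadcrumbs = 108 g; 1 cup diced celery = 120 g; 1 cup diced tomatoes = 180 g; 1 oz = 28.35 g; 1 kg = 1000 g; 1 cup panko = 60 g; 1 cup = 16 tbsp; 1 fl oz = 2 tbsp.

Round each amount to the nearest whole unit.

Scaling factor: 20/4 = 5.
diced tomatoes: 275 g × 5 ÷ 180 g/cup × 16 tbsp/cup ≈ 122 tbsp
diced onion: 750 g × 5 ÷ 28.35 g/oz ≈ 132 oz
diced celery: 0.75 cup × 5 × 120 g/cup ÷ 28.35 g/oz ≈ 16 oz
panko: 3.5 cup × 5 × 60 g/cup ÷ 28.35 g/oz ≈ 37 oz
breadcrumbs: 4 oz × 5 × 28.35 g/oz ÷ 108 g/cup ≈ 5 cup

diced tomatoes: 122 tbsp; diced onion: 132 oz; diced celery: 16 oz; panko: 37 oz; breadcrumbs: 5 cup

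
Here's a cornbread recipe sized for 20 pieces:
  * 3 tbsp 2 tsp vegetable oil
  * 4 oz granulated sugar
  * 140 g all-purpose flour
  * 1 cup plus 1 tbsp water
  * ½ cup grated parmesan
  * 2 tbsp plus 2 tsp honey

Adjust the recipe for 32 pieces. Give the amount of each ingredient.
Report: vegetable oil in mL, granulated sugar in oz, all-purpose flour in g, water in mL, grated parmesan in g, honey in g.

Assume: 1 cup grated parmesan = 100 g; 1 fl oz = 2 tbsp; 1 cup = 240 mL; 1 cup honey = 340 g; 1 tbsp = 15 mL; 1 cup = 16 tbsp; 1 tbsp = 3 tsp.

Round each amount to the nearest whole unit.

Scaling factor: 32/20 = 8/5 = 1.6.
vegetable oil: (3 tbsp + 2 tsp = 11/3 tbsp) × 8/5 × 15 mL/tbsp = 88 mL
granulated sugar: 4 oz × 8/5 ≈ 6 oz
all-purpose flour: 140 g × 8/5 = 224 g
water: (1 cup + 1 tbsp = 1.0625 cup) × 8/5 × 240 mL/cup = 408 mL
grated parmesan: 0.5 cup × 8/5 × 100 g/cup = 80 g
honey: (2 tbsp + 2 tsp = 8/3 tbsp) × 8/5 ÷ 16 tbsp/cup × 340 g/cup ≈ 91 g

vegetable oil: 88 mL; granulated sugar: 6 oz; all-purpose flour: 224 g; water: 408 mL; grated parmesan: 80 g; honey: 91 g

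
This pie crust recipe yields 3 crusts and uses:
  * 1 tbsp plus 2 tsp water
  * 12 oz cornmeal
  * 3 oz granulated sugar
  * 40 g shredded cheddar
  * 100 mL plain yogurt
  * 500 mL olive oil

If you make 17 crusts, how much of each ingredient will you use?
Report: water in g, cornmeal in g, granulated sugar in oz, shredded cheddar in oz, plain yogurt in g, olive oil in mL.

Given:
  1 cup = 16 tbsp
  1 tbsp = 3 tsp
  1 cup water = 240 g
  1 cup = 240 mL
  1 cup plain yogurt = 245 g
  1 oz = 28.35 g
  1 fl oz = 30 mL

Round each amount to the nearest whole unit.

water: 142 g; cornmeal: 1928 g; granulated sugar: 17 oz; shredded cheddar: 8 oz; plain yogurt: 578 g; olive oil: 2833 mL

Scaling factor: 17/3.
water: (1 tbsp + 2 tsp = 5/3 tbsp) × 17/3 ÷ 16 tbsp/cup × 240 g/cup ≈ 142 g
cornmeal: 12 oz × 17/3 × 28.35 g/oz ≈ 1928 g
granulated sugar: 3 oz × 17/3 = 17 oz
shredded cheddar: 40 g × 17/3 ÷ 28.35 g/oz ≈ 8 oz
plain yogurt: 100 mL × 17/3 ÷ 240 mL/cup × 245 g/cup ≈ 578 g
olive oil: 500 mL × 17/3 ≈ 2833 mL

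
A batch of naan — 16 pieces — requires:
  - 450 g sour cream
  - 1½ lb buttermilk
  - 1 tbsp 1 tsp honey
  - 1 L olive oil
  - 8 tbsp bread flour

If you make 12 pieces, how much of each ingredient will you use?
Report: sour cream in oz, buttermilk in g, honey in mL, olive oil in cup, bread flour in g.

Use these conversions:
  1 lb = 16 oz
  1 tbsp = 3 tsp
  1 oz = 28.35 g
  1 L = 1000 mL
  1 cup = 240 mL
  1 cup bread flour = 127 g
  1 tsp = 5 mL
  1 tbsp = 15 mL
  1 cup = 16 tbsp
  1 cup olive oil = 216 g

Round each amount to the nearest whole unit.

Scaling factor: 12/16 = 3/4 = 0.75.
sour cream: 450 g × 3/4 ÷ 28.35 g/oz ≈ 12 oz
buttermilk: 1.5 lb × 3/4 × 16 oz/lb × 28.35 g/oz ≈ 510 g
honey: (1 tbsp + 1 tsp = 4/3 tbsp) × 3/4 × 15 mL/tbsp = 15 mL
olive oil: 1 L × 3/4 × 1000 mL/L ÷ 240 mL/cup ≈ 3 cup
bread flour: 8 tbsp × 3/4 ÷ 16 tbsp/cup × 127 g/cup ≈ 48 g

sour cream: 12 oz; buttermilk: 510 g; honey: 15 mL; olive oil: 3 cup; bread flour: 48 g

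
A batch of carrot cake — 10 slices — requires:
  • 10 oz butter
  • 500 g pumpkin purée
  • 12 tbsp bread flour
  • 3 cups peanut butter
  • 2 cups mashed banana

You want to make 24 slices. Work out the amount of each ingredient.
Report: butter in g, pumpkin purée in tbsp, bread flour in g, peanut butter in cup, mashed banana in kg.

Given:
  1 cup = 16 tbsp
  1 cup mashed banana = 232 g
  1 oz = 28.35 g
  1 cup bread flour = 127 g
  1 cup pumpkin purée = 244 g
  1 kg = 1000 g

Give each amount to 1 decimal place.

butter: 680.4 g; pumpkin purée: 78.7 tbsp; bread flour: 228.6 g; peanut butter: 7.2 cup; mashed banana: 1.1 kg

Scaling factor: 24/10 = 12/5 = 2.4.
butter: 10 oz × 12/5 × 28.35 g/oz = 680.4 g
pumpkin purée: 500 g × 12/5 ÷ 244 g/cup × 16 tbsp/cup ≈ 78.7 tbsp
bread flour: 12 tbsp × 12/5 ÷ 16 tbsp/cup × 127 g/cup = 228.6 g
peanut butter: 3 cup × 12/5 = 7.2 cup
mashed banana: 2 cup × 12/5 × 232 g/cup ÷ 1000 g/kg ≈ 1.1 kg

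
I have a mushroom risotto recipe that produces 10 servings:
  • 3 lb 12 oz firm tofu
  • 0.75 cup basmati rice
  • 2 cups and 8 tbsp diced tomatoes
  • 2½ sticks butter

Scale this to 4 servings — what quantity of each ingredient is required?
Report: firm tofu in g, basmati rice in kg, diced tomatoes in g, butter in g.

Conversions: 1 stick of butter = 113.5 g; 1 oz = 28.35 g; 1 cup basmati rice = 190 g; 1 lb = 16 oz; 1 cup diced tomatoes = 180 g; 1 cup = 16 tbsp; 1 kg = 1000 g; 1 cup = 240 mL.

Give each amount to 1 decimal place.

firm tofu: 680.4 g; basmati rice: 0.1 kg; diced tomatoes: 180.0 g; butter: 113.5 g

Scaling factor: 4/10 = 2/5 = 0.4.
firm tofu: (3 lb + 12 oz = 3.75 lb) × 2/5 × 16 oz/lb × 28.35 g/oz = 680.4 g
basmati rice: 0.75 cup × 2/5 × 190 g/cup ÷ 1000 g/kg ≈ 0.1 kg
diced tomatoes: (2 cup + 8 tbsp = 2.5 cup) × 2/5 × 180 g/cup = 180.0 g
butter: 2.5 stick × 2/5 × 113.5 g/stick = 113.5 g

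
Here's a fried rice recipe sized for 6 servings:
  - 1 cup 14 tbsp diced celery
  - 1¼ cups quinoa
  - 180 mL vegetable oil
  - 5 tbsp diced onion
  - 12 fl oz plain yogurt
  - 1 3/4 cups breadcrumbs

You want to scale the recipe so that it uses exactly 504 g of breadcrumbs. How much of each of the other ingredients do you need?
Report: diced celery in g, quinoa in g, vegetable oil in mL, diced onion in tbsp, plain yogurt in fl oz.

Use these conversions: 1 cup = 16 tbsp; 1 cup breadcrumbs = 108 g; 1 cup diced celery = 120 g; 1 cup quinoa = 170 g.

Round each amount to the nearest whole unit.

The original recipe has 189 g of breadcrumbs, so the scaling factor is 504 ÷ 189 = 8/3.
diced celery: (1 cup + 14 tbsp = 1.875 cup) × 8/3 × 120 g/cup = 600 g
quinoa: 1.25 cup × 8/3 × 170 g/cup ≈ 567 g
vegetable oil: 180 mL × 8/3 = 480 mL
diced onion: 5 tbsp × 8/3 ≈ 13 tbsp
plain yogurt: 12 fl oz × 8/3 = 32 fl oz

diced celery: 600 g; quinoa: 567 g; vegetable oil: 480 mL; diced onion: 13 tbsp; plain yogurt: 32 fl oz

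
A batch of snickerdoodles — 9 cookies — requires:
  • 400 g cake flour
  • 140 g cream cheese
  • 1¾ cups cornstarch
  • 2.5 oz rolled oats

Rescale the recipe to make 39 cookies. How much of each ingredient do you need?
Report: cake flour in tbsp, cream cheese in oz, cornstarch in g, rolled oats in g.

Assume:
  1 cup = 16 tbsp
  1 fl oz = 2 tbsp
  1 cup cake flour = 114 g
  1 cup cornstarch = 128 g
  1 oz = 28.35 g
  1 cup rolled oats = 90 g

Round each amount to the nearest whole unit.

Scaling factor: 39/9 = 13/3.
cake flour: 400 g × 13/3 ÷ 114 g/cup × 16 tbsp/cup ≈ 243 tbsp
cream cheese: 140 g × 13/3 ÷ 28.35 g/oz ≈ 21 oz
cornstarch: 1.75 cup × 13/3 × 128 g/cup ≈ 971 g
rolled oats: 2.5 oz × 13/3 × 28.35 g/oz ≈ 307 g

cake flour: 243 tbsp; cream cheese: 21 oz; cornstarch: 971 g; rolled oats: 307 g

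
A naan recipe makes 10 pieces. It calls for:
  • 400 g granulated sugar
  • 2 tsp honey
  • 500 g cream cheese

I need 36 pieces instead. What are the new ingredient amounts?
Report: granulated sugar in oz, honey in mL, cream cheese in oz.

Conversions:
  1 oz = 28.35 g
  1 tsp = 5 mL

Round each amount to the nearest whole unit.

Scaling factor: 36/10 = 18/5 = 3.6.
granulated sugar: 400 g × 18/5 ÷ 28.35 g/oz ≈ 51 oz
honey: 2 tsp × 18/5 × 5 mL/tsp = 36 mL
cream cheese: 500 g × 18/5 ÷ 28.35 g/oz ≈ 63 oz

granulated sugar: 51 oz; honey: 36 mL; cream cheese: 63 oz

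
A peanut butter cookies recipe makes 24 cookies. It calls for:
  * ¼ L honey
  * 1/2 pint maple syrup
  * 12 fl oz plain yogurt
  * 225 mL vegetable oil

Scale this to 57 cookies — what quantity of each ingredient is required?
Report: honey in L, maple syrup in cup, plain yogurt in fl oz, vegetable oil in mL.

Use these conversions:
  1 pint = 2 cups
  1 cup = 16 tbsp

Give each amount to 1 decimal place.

honey: 0.6 L; maple syrup: 2.4 cup; plain yogurt: 28.5 fl oz; vegetable oil: 534.4 mL

Scaling factor: 57/24 = 19/8 = 2.375.
honey: 0.25 L × 19/8 ≈ 0.6 L
maple syrup: 0.5 pint × 19/8 × 2 cup/pint ≈ 2.4 cup
plain yogurt: 12 fl oz × 19/8 = 28.5 fl oz
vegetable oil: 225 mL × 19/8 ≈ 534.4 mL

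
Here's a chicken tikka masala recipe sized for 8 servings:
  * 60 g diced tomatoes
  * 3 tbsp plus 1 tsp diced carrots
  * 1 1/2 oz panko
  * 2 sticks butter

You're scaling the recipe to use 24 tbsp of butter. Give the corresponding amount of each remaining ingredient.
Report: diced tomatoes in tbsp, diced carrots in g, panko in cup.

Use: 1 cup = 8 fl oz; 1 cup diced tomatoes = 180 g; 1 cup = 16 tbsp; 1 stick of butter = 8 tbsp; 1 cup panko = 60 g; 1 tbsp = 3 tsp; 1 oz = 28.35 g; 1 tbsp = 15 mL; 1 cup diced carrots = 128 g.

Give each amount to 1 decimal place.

The original recipe has 16 tbsp of butter, so the scaling factor is 24 ÷ 16 = 3/2 = 1.5.
diced tomatoes: 60 g × 3/2 ÷ 180 g/cup × 16 tbsp/cup = 8.0 tbsp
diced carrots: (3 tbsp + 1 tsp = 10/3 tbsp) × 3/2 ÷ 16 tbsp/cup × 128 g/cup = 40.0 g
panko: 1.5 oz × 3/2 × 28.35 g/oz ÷ 60 g/cup ≈ 1.1 cup

diced tomatoes: 8.0 tbsp; diced carrots: 40.0 g; panko: 1.1 cup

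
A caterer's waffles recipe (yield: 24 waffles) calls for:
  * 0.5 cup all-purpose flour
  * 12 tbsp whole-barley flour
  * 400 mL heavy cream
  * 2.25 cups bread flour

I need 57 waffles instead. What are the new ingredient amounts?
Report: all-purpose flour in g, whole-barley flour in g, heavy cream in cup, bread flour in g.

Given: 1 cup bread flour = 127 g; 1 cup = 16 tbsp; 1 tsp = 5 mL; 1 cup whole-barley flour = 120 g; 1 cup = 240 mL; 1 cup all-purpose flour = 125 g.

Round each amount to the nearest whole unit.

Scaling factor: 57/24 = 19/8 = 2.375.
all-purpose flour: 0.5 cup × 19/8 × 125 g/cup ≈ 148 g
whole-barley flour: 12 tbsp × 19/8 ÷ 16 tbsp/cup × 120 g/cup ≈ 214 g
heavy cream: 400 mL × 19/8 ÷ 240 mL/cup ≈ 4 cup
bread flour: 2.25 cup × 19/8 × 127 g/cup ≈ 679 g

all-purpose flour: 148 g; whole-barley flour: 214 g; heavy cream: 4 cup; bread flour: 679 g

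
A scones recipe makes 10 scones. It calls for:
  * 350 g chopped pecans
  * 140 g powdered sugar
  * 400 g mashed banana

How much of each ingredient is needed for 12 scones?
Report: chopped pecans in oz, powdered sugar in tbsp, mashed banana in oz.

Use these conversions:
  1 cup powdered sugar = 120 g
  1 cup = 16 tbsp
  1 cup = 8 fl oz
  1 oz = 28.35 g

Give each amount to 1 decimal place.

chopped pecans: 14.8 oz; powdered sugar: 22.4 tbsp; mashed banana: 16.9 oz

Scaling factor: 12/10 = 6/5 = 1.2.
chopped pecans: 350 g × 6/5 ÷ 28.35 g/oz ≈ 14.8 oz
powdered sugar: 140 g × 6/5 ÷ 120 g/cup × 16 tbsp/cup = 22.4 tbsp
mashed banana: 400 g × 6/5 ÷ 28.35 g/oz ≈ 16.9 oz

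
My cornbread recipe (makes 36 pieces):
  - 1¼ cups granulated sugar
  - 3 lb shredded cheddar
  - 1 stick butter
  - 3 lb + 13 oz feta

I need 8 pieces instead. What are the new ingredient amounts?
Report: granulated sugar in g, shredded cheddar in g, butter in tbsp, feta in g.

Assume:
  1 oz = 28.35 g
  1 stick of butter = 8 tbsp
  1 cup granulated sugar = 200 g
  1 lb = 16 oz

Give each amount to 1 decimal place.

granulated sugar: 55.6 g; shredded cheddar: 302.4 g; butter: 1.8 tbsp; feta: 384.3 g

Scaling factor: 8/36 = 2/9.
granulated sugar: 1.25 cup × 2/9 × 200 g/cup ≈ 55.6 g
shredded cheddar: 3 lb × 2/9 × 16 oz/lb × 28.35 g/oz = 302.4 g
butter: 1 stick × 2/9 × 8 tbsp/stick ≈ 1.8 tbsp
feta: (3 lb + 13 oz = 3.8125 lb) × 2/9 × 16 oz/lb × 28.35 g/oz = 384.3 g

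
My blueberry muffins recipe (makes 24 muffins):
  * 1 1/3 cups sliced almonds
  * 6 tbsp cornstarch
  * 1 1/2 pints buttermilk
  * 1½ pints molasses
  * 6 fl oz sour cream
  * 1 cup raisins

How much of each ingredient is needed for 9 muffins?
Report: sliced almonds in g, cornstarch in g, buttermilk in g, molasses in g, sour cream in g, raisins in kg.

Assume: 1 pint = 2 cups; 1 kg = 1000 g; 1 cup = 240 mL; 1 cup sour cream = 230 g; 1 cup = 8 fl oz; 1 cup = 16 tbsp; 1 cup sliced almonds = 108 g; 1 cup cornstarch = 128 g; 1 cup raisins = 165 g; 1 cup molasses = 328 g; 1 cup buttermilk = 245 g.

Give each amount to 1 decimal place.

sliced almonds: 54.0 g; cornstarch: 18.0 g; buttermilk: 275.6 g; molasses: 369.0 g; sour cream: 64.7 g; raisins: 0.1 kg

Scaling factor: 9/24 = 3/8 = 0.375.
sliced almonds: 4/3 cup × 3/8 × 108 g/cup = 54.0 g
cornstarch: 6 tbsp × 3/8 ÷ 16 tbsp/cup × 128 g/cup = 18.0 g
buttermilk: 1.5 pint × 3/8 × 2 cup/pint × 245 g/cup ≈ 275.6 g
molasses: 1.5 pint × 3/8 × 2 cup/pint × 328 g/cup = 369.0 g
sour cream: 6 fl oz × 3/8 ÷ 8 fl oz/cup × 230 g/cup ≈ 64.7 g
raisins: 1 cup × 3/8 × 165 g/cup ÷ 1000 g/kg ≈ 0.1 kg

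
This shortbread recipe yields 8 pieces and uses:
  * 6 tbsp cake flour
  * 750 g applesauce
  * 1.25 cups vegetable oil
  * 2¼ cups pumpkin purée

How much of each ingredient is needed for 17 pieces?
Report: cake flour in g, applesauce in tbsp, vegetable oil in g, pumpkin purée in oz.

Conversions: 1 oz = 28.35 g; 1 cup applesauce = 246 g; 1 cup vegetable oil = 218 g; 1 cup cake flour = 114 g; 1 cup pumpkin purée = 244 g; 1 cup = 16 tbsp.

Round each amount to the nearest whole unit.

cake flour: 91 g; applesauce: 104 tbsp; vegetable oil: 579 g; pumpkin purée: 41 oz

Scaling factor: 17/8 = 2.125.
cake flour: 6 tbsp × 17/8 ÷ 16 tbsp/cup × 114 g/cup ≈ 91 g
applesauce: 750 g × 17/8 ÷ 246 g/cup × 16 tbsp/cup ≈ 104 tbsp
vegetable oil: 1.25 cup × 17/8 × 218 g/cup ≈ 579 g
pumpkin purée: 2.25 cup × 17/8 × 244 g/cup ÷ 28.35 g/oz ≈ 41 oz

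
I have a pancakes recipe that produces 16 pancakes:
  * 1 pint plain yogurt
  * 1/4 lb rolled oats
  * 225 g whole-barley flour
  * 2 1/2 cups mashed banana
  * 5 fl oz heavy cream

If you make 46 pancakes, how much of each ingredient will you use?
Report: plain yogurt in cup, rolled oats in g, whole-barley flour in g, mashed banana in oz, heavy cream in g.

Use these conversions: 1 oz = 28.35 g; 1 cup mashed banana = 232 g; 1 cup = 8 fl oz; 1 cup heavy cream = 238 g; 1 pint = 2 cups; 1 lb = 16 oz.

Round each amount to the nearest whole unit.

plain yogurt: 6 cup; rolled oats: 326 g; whole-barley flour: 647 g; mashed banana: 59 oz; heavy cream: 428 g

Scaling factor: 46/16 = 23/8 = 2.875.
plain yogurt: 1 pint × 23/8 × 2 cup/pint ≈ 6 cup
rolled oats: 0.25 lb × 23/8 × 16 oz/lb × 28.35 g/oz ≈ 326 g
whole-barley flour: 225 g × 23/8 ≈ 647 g
mashed banana: 2.5 cup × 23/8 × 232 g/cup ÷ 28.35 g/oz ≈ 59 oz
heavy cream: 5 fl oz × 23/8 ÷ 8 fl oz/cup × 238 g/cup ≈ 428 g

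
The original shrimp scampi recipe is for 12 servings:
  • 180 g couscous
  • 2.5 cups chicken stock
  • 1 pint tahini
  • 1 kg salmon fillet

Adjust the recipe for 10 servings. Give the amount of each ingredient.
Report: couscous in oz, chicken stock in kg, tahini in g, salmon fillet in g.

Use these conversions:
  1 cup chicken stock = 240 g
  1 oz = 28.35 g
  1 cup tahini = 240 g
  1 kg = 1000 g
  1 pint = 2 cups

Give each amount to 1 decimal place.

couscous: 5.3 oz; chicken stock: 0.5 kg; tahini: 400.0 g; salmon fillet: 833.3 g

Scaling factor: 10/12 = 5/6.
couscous: 180 g × 5/6 ÷ 28.35 g/oz ≈ 5.3 oz
chicken stock: 2.5 cup × 5/6 × 240 g/cup ÷ 1000 g/kg = 0.5 kg
tahini: 1 pint × 5/6 × 2 cup/pint × 240 g/cup = 400.0 g
salmon fillet: 1 kg × 5/6 × 1000 g/kg ≈ 833.3 g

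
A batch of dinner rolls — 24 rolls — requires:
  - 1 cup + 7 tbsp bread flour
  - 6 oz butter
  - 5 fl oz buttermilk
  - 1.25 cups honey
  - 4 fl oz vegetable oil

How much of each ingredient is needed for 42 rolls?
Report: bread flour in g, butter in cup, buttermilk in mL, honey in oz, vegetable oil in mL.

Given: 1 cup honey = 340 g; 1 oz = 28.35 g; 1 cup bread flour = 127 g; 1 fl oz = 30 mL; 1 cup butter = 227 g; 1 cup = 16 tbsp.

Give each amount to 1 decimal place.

Scaling factor: 42/24 = 7/4 = 1.75.
bread flour: (1 cup + 7 tbsp = 1.4375 cup) × 7/4 × 127 g/cup ≈ 319.5 g
butter: 6 oz × 7/4 × 28.35 g/oz ÷ 227 g/cup ≈ 1.3 cup
buttermilk: 5 fl oz × 7/4 × 30 mL/fl oz = 262.5 mL
honey: 1.25 cup × 7/4 × 340 g/cup ÷ 28.35 g/oz ≈ 26.2 oz
vegetable oil: 4 fl oz × 7/4 × 30 mL/fl oz = 210.0 mL

bread flour: 319.5 g; butter: 1.3 cup; buttermilk: 262.5 mL; honey: 26.2 oz; vegetable oil: 210.0 mL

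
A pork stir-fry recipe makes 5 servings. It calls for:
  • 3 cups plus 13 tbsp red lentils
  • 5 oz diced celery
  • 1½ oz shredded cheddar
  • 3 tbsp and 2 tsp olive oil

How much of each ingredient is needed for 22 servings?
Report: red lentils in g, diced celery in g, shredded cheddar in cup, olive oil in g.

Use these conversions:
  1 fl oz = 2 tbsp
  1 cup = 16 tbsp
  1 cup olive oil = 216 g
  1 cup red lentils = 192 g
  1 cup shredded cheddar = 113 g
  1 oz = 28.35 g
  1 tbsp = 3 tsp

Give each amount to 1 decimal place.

red lentils: 3220.8 g; diced celery: 623.7 g; shredded cheddar: 1.7 cup; olive oil: 217.8 g

Scaling factor: 22/5 = 4.4.
red lentils: (3 cup + 13 tbsp = 3.8125 cup) × 22/5 × 192 g/cup = 3220.8 g
diced celery: 5 oz × 22/5 × 28.35 g/oz = 623.7 g
shredded cheddar: 1.5 oz × 22/5 × 28.35 g/oz ÷ 113 g/cup ≈ 1.7 cup
olive oil: (3 tbsp + 2 tsp = 11/3 tbsp) × 22/5 ÷ 16 tbsp/cup × 216 g/cup = 217.8 g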